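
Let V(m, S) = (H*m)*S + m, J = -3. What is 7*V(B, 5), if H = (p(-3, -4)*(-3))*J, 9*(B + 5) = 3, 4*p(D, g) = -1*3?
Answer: 6419/6 ≈ 1069.8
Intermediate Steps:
p(D, g) = -¾ (p(D, g) = (-1*3)/4 = (¼)*(-3) = -¾)
B = -14/3 (B = -5 + (⅑)*3 = -5 + ⅓ = -14/3 ≈ -4.6667)
H = -27/4 (H = -¾*(-3)*(-3) = (9/4)*(-3) = -27/4 ≈ -6.7500)
V(m, S) = m - 27*S*m/4 (V(m, S) = (-27*m/4)*S + m = -27*S*m/4 + m = m - 27*S*m/4)
7*V(B, 5) = 7*((¼)*(-14/3)*(4 - 27*5)) = 7*((¼)*(-14/3)*(4 - 135)) = 7*((¼)*(-14/3)*(-131)) = 7*(917/6) = 6419/6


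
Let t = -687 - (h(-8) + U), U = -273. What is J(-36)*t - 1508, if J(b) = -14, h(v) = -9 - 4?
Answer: 4106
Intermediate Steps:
h(v) = -13
t = -401 (t = -687 - (-13 - 273) = -687 - 1*(-286) = -687 + 286 = -401)
J(-36)*t - 1508 = -14*(-401) - 1508 = 5614 - 1508 = 4106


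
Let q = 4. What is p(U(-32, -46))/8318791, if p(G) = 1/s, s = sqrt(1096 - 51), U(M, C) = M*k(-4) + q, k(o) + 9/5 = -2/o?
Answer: sqrt(1045)/8693136595 ≈ 3.7186e-9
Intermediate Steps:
k(o) = -9/5 - 2/o
U(M, C) = 4 - 13*M/10 (U(M, C) = M*(-9/5 - 2/(-4)) + 4 = M*(-9/5 - 2*(-1/4)) + 4 = M*(-9/5 + 1/2) + 4 = M*(-13/10) + 4 = -13*M/10 + 4 = 4 - 13*M/10)
s = sqrt(1045) ≈ 32.326
p(G) = sqrt(1045)/1045 (p(G) = 1/(sqrt(1045)) = sqrt(1045)/1045)
p(U(-32, -46))/8318791 = (sqrt(1045)/1045)/8318791 = (sqrt(1045)/1045)*(1/8318791) = sqrt(1045)/8693136595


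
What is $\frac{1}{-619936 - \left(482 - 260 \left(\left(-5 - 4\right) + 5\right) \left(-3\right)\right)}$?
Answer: $- \frac{1}{617298} \approx -1.62 \cdot 10^{-6}$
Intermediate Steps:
$\frac{1}{-619936 - \left(482 - 260 \left(\left(-5 - 4\right) + 5\right) \left(-3\right)\right)} = \frac{1}{-619936 - \left(482 - 260 \left(-9 + 5\right) \left(-3\right)\right)} = \frac{1}{-619936 - \left(482 - 260 \left(\left(-4\right) \left(-3\right)\right)\right)} = \frac{1}{-619936 + \left(-482 + 260 \cdot 12\right)} = \frac{1}{-619936 + \left(-482 + 3120\right)} = \frac{1}{-619936 + 2638} = \frac{1}{-617298} = - \frac{1}{617298}$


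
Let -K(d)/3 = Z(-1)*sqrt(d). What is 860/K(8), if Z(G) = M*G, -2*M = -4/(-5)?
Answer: -1075*sqrt(2)/6 ≈ -253.38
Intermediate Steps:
M = -2/5 (M = -(-2)/(-5) = -(-2)*(-1)/5 = -1/2*4/5 = -2/5 ≈ -0.40000)
Z(G) = -2*G/5
K(d) = -6*sqrt(d)/5 (K(d) = -3*(-2/5*(-1))*sqrt(d) = -6*sqrt(d)/5)
860/K(8) = 860/((-12*sqrt(2)/5)) = 860*(-5*sqrt(2)/24) = -1075*sqrt(2)/6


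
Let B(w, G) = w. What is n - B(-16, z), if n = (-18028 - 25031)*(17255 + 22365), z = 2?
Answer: -1705997564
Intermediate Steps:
n = -1705997580 (n = -43059*39620 = -1705997580)
n - B(-16, z) = -1705997580 - 1*(-16) = -1705997580 + 16 = -1705997564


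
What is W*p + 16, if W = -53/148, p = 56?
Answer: -150/37 ≈ -4.0541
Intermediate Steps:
W = -53/148 (W = -53*1/148 = -53/148 ≈ -0.35811)
W*p + 16 = -53/148*56 + 16 = -742/37 + 16 = -150/37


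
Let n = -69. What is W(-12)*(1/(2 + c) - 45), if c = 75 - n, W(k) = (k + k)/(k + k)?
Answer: -6569/146 ≈ -44.993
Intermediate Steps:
W(k) = 1 (W(k) = (2*k)/((2*k)) = (2*k)*(1/(2*k)) = 1)
c = 144 (c = 75 - 1*(-69) = 75 + 69 = 144)
W(-12)*(1/(2 + c) - 45) = 1*(1/(2 + 144) - 45) = 1*(1/146 - 45) = 1*(-6569/146) = -6569/146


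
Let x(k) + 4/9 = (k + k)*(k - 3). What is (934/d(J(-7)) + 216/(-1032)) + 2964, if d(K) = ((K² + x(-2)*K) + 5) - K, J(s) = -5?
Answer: 71643837/24295 ≈ 2948.9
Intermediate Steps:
x(k) = -4/9 + 2*k*(-3 + k) (x(k) = -4/9 + (k + k)*(k - 3) = -4/9 + (2*k)*(-3 + k) = -4/9 + 2*k*(-3 + k))
d(K) = 5 + K² + 167*K/9 (d(K) = ((K² + (-4/9 - 6*(-2) + 2*(-2)²)*K) + 5) - K = ((K² + (-4/9 + 12 + 2*4)*K) + 5) - K = ((K² + (-4/9 + 12 + 8)*K) + 5) - K = ((K² + 176*K/9) + 5) - K = (5 + K² + 176*K/9) - K = 5 + K² + 167*K/9)
(934/d(J(-7)) + 216/(-1032)) + 2964 = (934/(5 + (-5)² + (167/9)*(-5)) + 216/(-1032)) + 2964 = (934/(5 + 25 - 835/9) + 216*(-1/1032)) + 2964 = (934/(-565/9) - 9/43) + 2964 = (934*(-9/565) - 9/43) + 2964 = (-8406/565 - 9/43) + 2964 = -366543/24295 + 2964 = 71643837/24295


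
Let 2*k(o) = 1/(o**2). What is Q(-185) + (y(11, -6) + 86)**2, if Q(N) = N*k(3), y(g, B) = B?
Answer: 115015/18 ≈ 6389.7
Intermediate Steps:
k(o) = 1/(2*o**2) (k(o) = 1/(2*(o**2)) = 1/(2*o**2))
Q(N) = N/18 (Q(N) = N*((1/2)/3**2) = N*((1/2)*(1/9)) = N*(1/18) = N/18)
Q(-185) + (y(11, -6) + 86)**2 = (1/18)*(-185) + (-6 + 86)**2 = -185/18 + 80**2 = -185/18 + 6400 = 115015/18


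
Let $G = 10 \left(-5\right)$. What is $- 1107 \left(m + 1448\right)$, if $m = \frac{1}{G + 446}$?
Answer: $- \frac{70529307}{44} \approx -1.6029 \cdot 10^{6}$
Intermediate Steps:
$G = -50$
$m = \frac{1}{396}$ ($m = \frac{1}{-50 + 446} = \frac{1}{396} \approx 0.0025253$)
$- 1107 \left(m + 1448\right) = - 1107 \left(\frac{1}{396} + 1448\right) = \left(-1107\right) \frac{573409}{396} = - \frac{70529307}{44}$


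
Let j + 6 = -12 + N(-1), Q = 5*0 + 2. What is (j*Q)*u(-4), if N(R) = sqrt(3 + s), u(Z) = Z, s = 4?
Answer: 144 - 8*sqrt(7) ≈ 122.83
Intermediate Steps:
Q = 2 (Q = 0 + 2 = 2)
N(R) = sqrt(7) (N(R) = sqrt(3 + 4) = sqrt(7))
j = -18 + sqrt(7) (j = -6 + (-12 + sqrt(7)) = -18 + sqrt(7) ≈ -15.354)
(j*Q)*u(-4) = ((-18 + sqrt(7))*2)*(-4) = (-36 + 2*sqrt(7))*(-4) = 144 - 8*sqrt(7)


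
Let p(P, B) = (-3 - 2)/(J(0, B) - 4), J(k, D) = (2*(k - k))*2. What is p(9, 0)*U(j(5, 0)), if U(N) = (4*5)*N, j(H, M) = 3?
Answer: 75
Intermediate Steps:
U(N) = 20*N
J(k, D) = 0 (J(k, D) = (2*0)*2 = 0*2 = 0)
p(P, B) = 5/4 (p(P, B) = (-3 - 2)/(0 - 4) = -5/(-4) = -5*(-1/4) = 5/4)
p(9, 0)*U(j(5, 0)) = 5*(20*3)/4 = (5/4)*60 = 75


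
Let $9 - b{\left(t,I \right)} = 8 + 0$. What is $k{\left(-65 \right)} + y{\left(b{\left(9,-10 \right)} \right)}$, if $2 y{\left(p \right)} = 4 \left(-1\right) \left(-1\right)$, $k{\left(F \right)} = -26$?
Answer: $-24$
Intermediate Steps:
$b{\left(t,I \right)} = 1$ ($b{\left(t,I \right)} = 9 - \left(8 + 0\right) = 9 - 8 = 1$)
$y{\left(p \right)} = 2$ ($y{\left(p \right)} = \frac{4 \left(-1\right) \left(-1\right)}{2} = \frac{\left(-4\right) \left(-1\right)}{2} = \frac{1}{2} \cdot 4 = 2$)
$k{\left(-65 \right)} + y{\left(b{\left(9,-10 \right)} \right)} = -26 + 2 = -24$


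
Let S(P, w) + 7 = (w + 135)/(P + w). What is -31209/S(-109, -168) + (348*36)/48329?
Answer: 417822912165/92115074 ≈ 4535.9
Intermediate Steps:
S(P, w) = -7 + (135 + w)/(P + w) (S(P, w) = -7 + (w + 135)/(P + w) = -7 + (135 + w)/(P + w))
-31209/S(-109, -168) + (348*36)/48329 = -31209*(-109 - 168)/(135 - 7*(-109) - 6*(-168)) + (348*36)/48329 = -31209*(-277/(135 + 763 + 1008)) + 12528*(1/48329) = -31209/((-1/277*1906)) + 12528/48329 = -31209/(-1906/277) + 12528/48329 = -31209*(-277/1906) + 12528/48329 = 8644893/1906 + 12528/48329 = 417822912165/92115074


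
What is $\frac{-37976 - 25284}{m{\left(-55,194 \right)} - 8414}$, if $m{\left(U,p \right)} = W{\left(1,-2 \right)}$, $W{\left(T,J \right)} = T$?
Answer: $\frac{63260}{8413} \approx 7.5193$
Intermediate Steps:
$m{\left(U,p \right)} = 1$
$\frac{-37976 - 25284}{m{\left(-55,194 \right)} - 8414} = \frac{-37976 - 25284}{1 - 8414} = - \frac{63260}{-8413} = \left(-63260\right) \left(- \frac{1}{8413}\right) = \frac{63260}{8413}$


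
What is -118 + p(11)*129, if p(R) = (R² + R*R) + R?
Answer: 32519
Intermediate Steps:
p(R) = R + 2*R² (p(R) = (R² + R²) + R = 2*R² + R = R + 2*R²)
-118 + p(11)*129 = -118 + (11*(1 + 2*11))*129 = -118 + (11*(1 + 22))*129 = -118 + (11*23)*129 = -118 + 253*129 = -118 + 32637 = 32519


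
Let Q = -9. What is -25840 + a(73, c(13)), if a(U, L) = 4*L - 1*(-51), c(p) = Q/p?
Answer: -335293/13 ≈ -25792.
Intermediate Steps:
c(p) = -9/p
a(U, L) = 51 + 4*L (a(U, L) = 4*L + 51 = 51 + 4*L)
-25840 + a(73, c(13)) = -25840 + (51 + 4*(-9/13)) = -25840 + (51 - 36/13) = -25840 + 627/13 = -335293/13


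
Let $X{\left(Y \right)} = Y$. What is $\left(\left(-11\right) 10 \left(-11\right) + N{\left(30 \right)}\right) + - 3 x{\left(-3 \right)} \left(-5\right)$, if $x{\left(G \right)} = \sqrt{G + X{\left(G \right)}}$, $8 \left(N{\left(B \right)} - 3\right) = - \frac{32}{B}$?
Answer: $\frac{18193}{15} + 15 i \sqrt{6} \approx 1212.9 + 36.742 i$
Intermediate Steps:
$N{\left(B \right)} = 3 - \frac{4}{B}$ ($N{\left(B \right)} = 3 + \frac{\left(-32\right) \frac{1}{B}}{8} = 3 - \frac{4}{B}$)
$x{\left(G \right)} = \sqrt{2} \sqrt{G}$ ($x{\left(G \right)} = \sqrt{G + G} = \sqrt{2 G} = \sqrt{2} \sqrt{G}$)
$\left(\left(-11\right) 10 \left(-11\right) + N{\left(30 \right)}\right) + - 3 x{\left(-3 \right)} \left(-5\right) = \left(\left(-11\right) 10 \left(-11\right) + \left(3 - \frac{4}{30}\right)\right) + - 3 \sqrt{2} \sqrt{-3} \left(-5\right) = \left(\left(-110\right) \left(-11\right) + \left(3 - \frac{2}{15}\right)\right) + - 3 \sqrt{2} i \sqrt{3} \left(-5\right) = \left(1210 + \left(3 - \frac{2}{15}\right)\right) + - 3 i \sqrt{6} \left(-5\right) = \left(1210 + \frac{43}{15}\right) + - 3 i \sqrt{6} \left(-5\right) = \frac{18193}{15} + 15 i \sqrt{6}$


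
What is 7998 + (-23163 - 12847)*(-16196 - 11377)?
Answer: 992911728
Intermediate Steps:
7998 + (-23163 - 12847)*(-16196 - 11377) = 7998 - 36010*(-27573) = 7998 + 992903730 = 992911728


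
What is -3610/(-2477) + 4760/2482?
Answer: 610310/180821 ≈ 3.3752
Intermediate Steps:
-3610/(-2477) + 4760/2482 = -3610*(-1/2477) + 4760*(1/2482) = 3610/2477 + 140/73 = 610310/180821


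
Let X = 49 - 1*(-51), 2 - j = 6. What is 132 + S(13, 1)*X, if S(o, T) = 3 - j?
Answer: 832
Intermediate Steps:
j = -4 (j = 2 - 1*6 = 2 - 6 = -4)
X = 100 (X = 49 + 51 = 100)
S(o, T) = 7 (S(o, T) = 3 - 1*(-4) = 3 + 4 = 7)
132 + S(13, 1)*X = 132 + 7*100 = 132 + 700 = 832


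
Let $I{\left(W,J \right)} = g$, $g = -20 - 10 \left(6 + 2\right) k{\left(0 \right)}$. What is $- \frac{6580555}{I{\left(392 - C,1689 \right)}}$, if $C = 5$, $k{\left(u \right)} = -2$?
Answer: $- \frac{1316111}{28} \approx -47004.0$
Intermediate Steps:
$g = 140$ ($g = -20 - 10 \left(6 + 2\right) \left(-2\right) = -20 - 10 \cdot 8 \left(-2\right) = -20 - -160 = -20 + 160 = 140$)
$I{\left(W,J \right)} = 140$
$- \frac{6580555}{I{\left(392 - C,1689 \right)}} = - \frac{6580555}{140} = \left(-6580555\right) \frac{1}{140} = - \frac{1316111}{28}$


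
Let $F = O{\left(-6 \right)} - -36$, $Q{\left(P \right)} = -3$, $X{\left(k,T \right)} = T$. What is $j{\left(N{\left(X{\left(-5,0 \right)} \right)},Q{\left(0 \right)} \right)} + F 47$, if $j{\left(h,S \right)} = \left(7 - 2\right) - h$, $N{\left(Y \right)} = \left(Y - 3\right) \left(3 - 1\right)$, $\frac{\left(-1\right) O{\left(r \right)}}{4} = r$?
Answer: $2831$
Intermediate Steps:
$O{\left(r \right)} = - 4 r$
$N{\left(Y \right)} = -6 + 2 Y$ ($N{\left(Y \right)} = \left(-3 + Y\right) 2 = -6 + 2 Y$)
$j{\left(h,S \right)} = 5 - h$
$F = 60$ ($F = \left(-4\right) \left(-6\right) - -36 = 24 + 36 = 60$)
$j{\left(N{\left(X{\left(-5,0 \right)} \right)},Q{\left(0 \right)} \right)} + F 47 = \left(5 - \left(-6 + 2 \cdot 0\right)\right) + 60 \cdot 47 = \left(5 - \left(-6 + 0\right)\right) + 2820 = \left(5 - -6\right) + 2820 = \left(5 + 6\right) + 2820 = 11 + 2820 = 2831$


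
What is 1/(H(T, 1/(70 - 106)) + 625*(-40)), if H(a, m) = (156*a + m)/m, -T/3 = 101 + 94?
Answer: 1/3260361 ≈ 3.0671e-7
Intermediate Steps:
T = -585 (T = -3*(101 + 94) = -3*195 = -585)
H(a, m) = (m + 156*a)/m
1/(H(T, 1/(70 - 106)) + 625*(-40)) = 1/((1/(70 - 106) + 156*(-585))/(1/(70 - 106)) + 625*(-40)) = 1/((1/(-36) - 91260)/(1/(-36)) - 25000) = 1/((-1/36 - 91260)/(-1/36) - 25000) = 1/(-36*(-3285361/36) - 25000) = 1/(3285361 - 25000) = 1/3260361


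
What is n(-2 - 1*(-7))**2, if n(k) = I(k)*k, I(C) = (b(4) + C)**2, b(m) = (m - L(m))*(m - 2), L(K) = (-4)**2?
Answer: 3258025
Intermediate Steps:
L(K) = 16
b(m) = (-16 + m)*(-2 + m) (b(m) = (m - 1*16)*(m - 2) = (m - 16)*(-2 + m) = (-16 + m)*(-2 + m))
I(C) = (-24 + C)**2 (I(C) = ((32 + 4**2 - 18*4) + C)**2 = ((32 + 16 - 72) + C)**2 = (-24 + C)**2)
n(k) = k*(-24 + k)**2 (n(k) = (-24 + k)**2*k = k*(-24 + k)**2)
n(-2 - 1*(-7))**2 = ((-2 - 1*(-7))*(-24 + (-2 - 1*(-7)))**2)**2 = ((-2 + 7)*(-24 + (-2 + 7))**2)**2 = (5*(-24 + 5)**2)**2 = (5*(-19)**2)**2 = (5*361)**2 = 1805**2 = 3258025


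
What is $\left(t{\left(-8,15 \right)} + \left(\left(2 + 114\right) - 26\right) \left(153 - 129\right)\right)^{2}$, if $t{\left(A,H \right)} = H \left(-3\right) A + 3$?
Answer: $6365529$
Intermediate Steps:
$t{\left(A,H \right)} = 3 - 3 A H$ ($t{\left(A,H \right)} = - 3 H A + 3 = - 3 A H + 3 = 3 - 3 A H$)
$\left(t{\left(-8,15 \right)} + \left(\left(2 + 114\right) - 26\right) \left(153 - 129\right)\right)^{2} = \left(\left(3 - \left(-24\right) 15\right) + \left(\left(2 + 114\right) - 26\right) \left(153 - 129\right)\right)^{2} = \left(\left(3 + 360\right) + \left(116 - 26\right) 24\right)^{2} = \left(363 + 90 \cdot 24\right)^{2} = \left(363 + 2160\right)^{2} = 2523^{2} = 6365529$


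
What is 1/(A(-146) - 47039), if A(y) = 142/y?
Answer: -73/3433918 ≈ -2.1259e-5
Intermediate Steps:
1/(A(-146) - 47039) = 1/(142/(-146) - 47039) = 1/(142*(-1/146) - 47039) = 1/(-71/73 - 47039) = 1/(-3433918/73) = -73/3433918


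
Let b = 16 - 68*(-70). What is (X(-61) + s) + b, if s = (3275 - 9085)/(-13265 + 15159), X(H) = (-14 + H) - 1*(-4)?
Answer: 4452730/947 ≈ 4701.9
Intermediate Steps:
X(H) = -10 + H (X(H) = (-14 + H) + 4 = -10 + H)
s = -2905/947 (s = -5810/1894 = -5810*1/1894 = -2905/947 ≈ -3.0676)
b = 4776 (b = 16 + 4760 = 4776)
(X(-61) + s) + b = ((-10 - 61) - 2905/947) + 4776 = (-71 - 2905/947) + 4776 = -70142/947 + 4776 = 4452730/947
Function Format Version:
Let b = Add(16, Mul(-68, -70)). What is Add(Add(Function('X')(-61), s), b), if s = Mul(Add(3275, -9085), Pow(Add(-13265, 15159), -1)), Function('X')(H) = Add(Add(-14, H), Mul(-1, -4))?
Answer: Rational(4452730, 947) ≈ 4701.9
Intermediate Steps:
Function('X')(H) = Add(-10, H) (Function('X')(H) = Add(Add(-14, H), 4) = Add(-10, H))
s = Rational(-2905, 947) (s = Mul(-5810, Pow(1894, -1)) = Mul(-5810, Rational(1, 1894)) = Rational(-2905, 947) ≈ -3.0676)
b = 4776 (b = Add(16, 4760) = 4776)
Add(Add(Function('X')(-61), s), b) = Add(Add(Add(-10, -61), Rational(-2905, 947)), 4776) = Add(Add(-71, Rational(-2905, 947)), 4776) = Add(Rational(-70142, 947), 4776) = Rational(4452730, 947)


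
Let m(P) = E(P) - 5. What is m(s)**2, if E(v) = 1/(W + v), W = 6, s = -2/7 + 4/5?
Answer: 1221025/51984 ≈ 23.488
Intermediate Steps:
s = 18/35 (s = -2*1/7 + 4*(1/5) = -2/7 + 4/5 = 18/35 ≈ 0.51429)
E(v) = 1/(6 + v)
m(P) = -5 + 1/(6 + P) (m(P) = 1/(6 + P) - 5 = -5 + 1/(6 + P))
m(s)**2 = ((-29 - 5*18/35)/(6 + 18/35))**2 = ((-29 - 18/7)/(228/35))**2 = ((35/228)*(-221/7))**2 = (-1105/228)**2 = 1221025/51984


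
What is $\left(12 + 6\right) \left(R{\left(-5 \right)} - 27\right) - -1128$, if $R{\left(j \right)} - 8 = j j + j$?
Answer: $1146$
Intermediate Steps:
$R{\left(j \right)} = 8 + j + j^{2}$ ($R{\left(j \right)} = 8 + \left(j j + j\right) = 8 + \left(j^{2} + j\right) = 8 + \left(j + j^{2}\right) = 8 + j + j^{2}$)
$\left(12 + 6\right) \left(R{\left(-5 \right)} - 27\right) - -1128 = \left(12 + 6\right) \left(\left(8 - 5 + \left(-5\right)^{2}\right) - 27\right) - -1128 = 18 \left(\left(8 - 5 + 25\right) - 27\right) + 1128 = 18 \left(28 - 27\right) + 1128 = 18 \cdot 1 + 1128 = 18 + 1128 = 1146$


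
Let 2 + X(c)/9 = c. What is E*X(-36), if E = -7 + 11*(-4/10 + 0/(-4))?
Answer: 19494/5 ≈ 3898.8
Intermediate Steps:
X(c) = -18 + 9*c
E = -57/5 (E = -7 + 11*(-4*⅒ + 0*(-¼)) = -7 + 11*(-⅖ + 0) = -7 + 11*(-⅖) = -7 - 22/5 = -57/5 ≈ -11.400)
E*X(-36) = -57*(-18 + 9*(-36))/5 = -57*(-18 - 324)/5 = -57/5*(-342) = 19494/5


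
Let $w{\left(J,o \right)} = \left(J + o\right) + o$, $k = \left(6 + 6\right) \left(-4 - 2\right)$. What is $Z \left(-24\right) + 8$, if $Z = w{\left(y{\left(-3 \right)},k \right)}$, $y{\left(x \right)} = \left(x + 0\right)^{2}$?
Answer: $3248$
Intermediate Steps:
$k = -72$ ($k = 12 \left(-6\right) = -72$)
$y{\left(x \right)} = x^{2}$
$w{\left(J,o \right)} = J + 2 o$
$Z = -135$ ($Z = \left(-3\right)^{2} + 2 \left(-72\right) = 9 - 144 = -135$)
$Z \left(-24\right) + 8 = \left(-135\right) \left(-24\right) + 8 = 3240 + 8 = 3248$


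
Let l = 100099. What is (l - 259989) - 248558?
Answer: -408448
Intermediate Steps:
(l - 259989) - 248558 = (100099 - 259989) - 248558 = -159890 - 248558 = -408448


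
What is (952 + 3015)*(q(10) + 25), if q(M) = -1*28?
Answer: -11901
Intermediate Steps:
q(M) = -28
(952 + 3015)*(q(10) + 25) = (952 + 3015)*(-28 + 25) = 3967*(-3) = -11901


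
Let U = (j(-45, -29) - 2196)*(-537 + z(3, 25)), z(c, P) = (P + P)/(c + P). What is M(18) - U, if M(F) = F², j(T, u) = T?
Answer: -16787277/14 ≈ -1.1991e+6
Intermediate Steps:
z(c, P) = 2*P/(P + c) (z(c, P) = (2*P)/(P + c) = 2*P/(P + c))
U = 16791813/14 (U = (-45 - 2196)*(-537 + 2*25/(25 + 3)) = -2241*(-537 + 2*25/28) = -2241*(-537 + 2*25*(1/28)) = -2241*(-537 + 25/14) = -2241*(-7493/14) = 16791813/14 ≈ 1.1994e+6)
M(18) - U = 18² - 1*16791813/14 = 324 - 16791813/14 = -16787277/14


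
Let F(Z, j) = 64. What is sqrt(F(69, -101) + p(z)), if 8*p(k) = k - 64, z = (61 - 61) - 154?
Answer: 7*sqrt(3)/2 ≈ 6.0622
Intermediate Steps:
z = -154 (z = 0 - 154 = -154)
p(k) = -8 + k/8 (p(k) = (k - 64)/8 = (-64 + k)/8 = -8 + k/8)
sqrt(F(69, -101) + p(z)) = sqrt(64 + (-8 + (1/8)*(-154))) = sqrt(64 + (-8 - 77/4)) = sqrt(64 - 109/4) = sqrt(147/4) = 7*sqrt(3)/2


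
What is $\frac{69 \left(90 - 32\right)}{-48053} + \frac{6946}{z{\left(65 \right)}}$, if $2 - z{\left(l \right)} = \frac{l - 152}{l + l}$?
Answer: $\frac{1496189974}{574979} \approx 2602.2$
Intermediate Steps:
$z{\left(l \right)} = 2 - \frac{-152 + l}{2 l}$ ($z{\left(l \right)} = 2 - \frac{l - 152}{l + l} = 2 - \frac{-152 + l}{2 l}$)
$\frac{69 \left(90 - 32\right)}{-48053} + \frac{6946}{z{\left(65 \right)}} = \frac{69 \left(90 - 32\right)}{-48053} + \frac{6946}{\frac{3}{2} + \frac{76}{65}} = 69 \cdot 58 \left(- \frac{1}{48053}\right) + \frac{6946}{\frac{3}{2} + 76 \cdot \frac{1}{65}} = 4002 \left(- \frac{1}{48053}\right) + \frac{6946}{\frac{3}{2} + \frac{76}{65}} = - \frac{138}{1657} + \frac{6946}{\frac{347}{130}} = - \frac{138}{1657} + 6946 \cdot \frac{130}{347} = - \frac{138}{1657} + \frac{902980}{347} = \frac{1496189974}{574979}$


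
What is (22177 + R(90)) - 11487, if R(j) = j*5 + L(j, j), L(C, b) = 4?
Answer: 11144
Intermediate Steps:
R(j) = 4 + 5*j (R(j) = j*5 + 4 = 5*j + 4 = 4 + 5*j)
(22177 + R(90)) - 11487 = (22177 + (4 + 5*90)) - 11487 = (22177 + (4 + 450)) - 11487 = (22177 + 454) - 11487 = 22631 - 11487 = 11144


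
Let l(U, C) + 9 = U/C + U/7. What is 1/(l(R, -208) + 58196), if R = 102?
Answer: 728/42370387 ≈ 1.7182e-5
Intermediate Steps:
l(U, C) = -9 + U/7 + U/C (l(U, C) = -9 + (U/C + U/7) = -9 + (U/7 + U/C) = -9 + U/7 + U/C)
1/(l(R, -208) + 58196) = 1/((-9 + (⅐)*102 + 102/(-208)) + 58196) = 1/((-9 + 102/7 + 102*(-1/208)) + 58196) = 1/((-9 + 102/7 - 51/104) + 58196) = 1/(3699/728 + 58196) = 1/(42370387/728) = 728/42370387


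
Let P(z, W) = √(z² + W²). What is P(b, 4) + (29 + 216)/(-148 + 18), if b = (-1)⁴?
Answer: -49/26 + √17 ≈ 2.2385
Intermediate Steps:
b = 1
P(z, W) = √(W² + z²)
P(b, 4) + (29 + 216)/(-148 + 18) = √(4² + 1²) + (29 + 216)/(-148 + 18) = √(16 + 1) + 245/(-130) = √17 + 245*(-1/130) = √17 - 49/26 = -49/26 + √17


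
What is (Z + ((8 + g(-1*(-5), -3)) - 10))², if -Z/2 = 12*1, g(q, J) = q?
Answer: 441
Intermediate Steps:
Z = -24 ≈ -24.000
(Z + ((8 + g(-1*(-5), -3)) - 10))² = (-24 + ((8 - 1*(-5)) - 10))² = (-24 + ((8 + 5) - 10))² = (-24 + (13 - 10))² = (-24 + 3)² = (-21)² = 441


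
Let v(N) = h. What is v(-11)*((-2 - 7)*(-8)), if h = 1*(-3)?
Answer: -216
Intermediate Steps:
h = -3
v(N) = -3
v(-11)*((-2 - 7)*(-8)) = -3*(-2 - 7)*(-8) = -(-27)*(-8) = -3*72 = -216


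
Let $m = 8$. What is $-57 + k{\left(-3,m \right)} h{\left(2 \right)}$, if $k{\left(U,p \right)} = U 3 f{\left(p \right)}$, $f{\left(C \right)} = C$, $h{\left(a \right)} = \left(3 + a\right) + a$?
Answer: $-561$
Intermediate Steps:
$h{\left(a \right)} = 3 + 2 a$
$k{\left(U,p \right)} = 3 U p$ ($k{\left(U,p \right)} = U 3 p = 3 U p$)
$-57 + k{\left(-3,m \right)} h{\left(2 \right)} = -57 + 3 \left(-3\right) 8 \left(3 + 2 \cdot 2\right) = -57 - 72 \left(3 + 4\right) = -57 - 504 = -561$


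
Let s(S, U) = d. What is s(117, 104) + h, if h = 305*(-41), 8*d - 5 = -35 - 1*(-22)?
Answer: -12506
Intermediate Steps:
d = -1 (d = 5/8 + (-35 - 1*(-22))/8 = 5/8 + (-35 + 22)/8 = 5/8 + (⅛)*(-13) = 5/8 - 13/8 = -1)
s(S, U) = -1
h = -12505
s(117, 104) + h = -1 - 12505 = -12506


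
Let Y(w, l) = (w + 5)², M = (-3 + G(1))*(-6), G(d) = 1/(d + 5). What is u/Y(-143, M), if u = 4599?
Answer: 511/2116 ≈ 0.24149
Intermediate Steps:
G(d) = 1/(5 + d)
M = 17 (M = (-3 + 1/(5 + 1))*(-6) = (-3 + 1/6)*(-6) = (-3 + ⅙)*(-6) = -17/6*(-6) = 17)
Y(w, l) = (5 + w)²
u/Y(-143, M) = 4599/((5 - 143)²) = 4599/((-138)²) = 4599/19044 = 4599*(1/19044) = 511/2116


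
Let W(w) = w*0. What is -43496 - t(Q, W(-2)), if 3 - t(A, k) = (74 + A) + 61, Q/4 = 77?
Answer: -43056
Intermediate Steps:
W(w) = 0
Q = 308 (Q = 4*77 = 308)
t(A, k) = -132 - A (t(A, k) = 3 - ((74 + A) + 61) = 3 - (135 + A) = 3 + (-135 - A) = -132 - A)
-43496 - t(Q, W(-2)) = -43496 - (-132 - 1*308) = -43496 - (-132 - 308) = -43496 - 1*(-440) = -43496 + 440 = -43056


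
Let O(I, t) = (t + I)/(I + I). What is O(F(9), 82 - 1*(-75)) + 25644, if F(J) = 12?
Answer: 615625/24 ≈ 25651.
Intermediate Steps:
O(I, t) = (I + t)/(2*I) (O(I, t) = (I + t)/((2*I)) = (I + t)*(1/(2*I)) = (I + t)/(2*I))
O(F(9), 82 - 1*(-75)) + 25644 = (½)*(12 + (82 - 1*(-75)))/12 + 25644 = (½)*(1/12)*(12 + (82 + 75)) + 25644 = (½)*(1/12)*(12 + 157) + 25644 = (½)*(1/12)*169 + 25644 = 169/24 + 25644 = 615625/24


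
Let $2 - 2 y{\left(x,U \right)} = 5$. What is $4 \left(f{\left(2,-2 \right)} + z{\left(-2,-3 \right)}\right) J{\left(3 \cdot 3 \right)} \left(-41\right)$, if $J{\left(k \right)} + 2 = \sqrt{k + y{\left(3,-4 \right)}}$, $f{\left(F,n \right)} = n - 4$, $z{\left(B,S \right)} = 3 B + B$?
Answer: $-4592 + 1148 \sqrt{30} \approx 1695.9$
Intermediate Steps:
$z{\left(B,S \right)} = 4 B$
$y{\left(x,U \right)} = - \frac{3}{2}$ ($y{\left(x,U \right)} = 1 - \frac{5}{2} = - \frac{3}{2}$)
$f{\left(F,n \right)} = -4 + n$
$J{\left(k \right)} = -2 + \sqrt{- \frac{3}{2} + k}$ ($J{\left(k \right)} = -2 + \sqrt{k - \frac{3}{2}} = -2 + \sqrt{- \frac{3}{2} + k}$)
$4 \left(f{\left(2,-2 \right)} + z{\left(-2,-3 \right)}\right) J{\left(3 \cdot 3 \right)} \left(-41\right) = 4 \left(\left(-4 - 2\right) + 4 \left(-2\right)\right) \left(-2 + \frac{\sqrt{-6 + 4 \cdot 3 \cdot 3}}{2}\right) \left(-41\right) = 4 \left(-6 - 8\right) \left(-2 + \frac{\sqrt{-6 + 4 \cdot 9}}{2}\right) \left(-41\right) = 4 \left(-14\right) \left(-2 + \frac{\sqrt{-6 + 36}}{2}\right) \left(-41\right) = - 56 \left(-2 + \frac{\sqrt{30}}{2}\right) \left(-41\right) = \left(112 - 28 \sqrt{30}\right) \left(-41\right) = -4592 + 1148 \sqrt{30}$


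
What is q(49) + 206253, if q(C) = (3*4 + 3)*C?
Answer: 206988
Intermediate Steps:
q(C) = 15*C (q(C) = (12 + 3)*C = 15*C)
q(49) + 206253 = 15*49 + 206253 = 735 + 206253 = 206988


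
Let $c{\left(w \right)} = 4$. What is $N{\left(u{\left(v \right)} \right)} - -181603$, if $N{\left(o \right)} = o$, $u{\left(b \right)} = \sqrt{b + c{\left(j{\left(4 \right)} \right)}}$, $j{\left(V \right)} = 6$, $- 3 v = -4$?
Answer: $181603 + \frac{4 \sqrt{3}}{3} \approx 1.8161 \cdot 10^{5}$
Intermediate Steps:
$v = \frac{4}{3}$ ($v = \left(- \frac{1}{3}\right) \left(-4\right) = \frac{4}{3} \approx 1.3333$)
$u{\left(b \right)} = \sqrt{4 + b}$ ($u{\left(b \right)} = \sqrt{b + 4} = \sqrt{4 + b}$)
$N{\left(u{\left(v \right)} \right)} - -181603 = \sqrt{4 + \frac{4}{3}} - -181603 = \sqrt{\frac{16}{3}} + 181603 = \frac{4 \sqrt{3}}{3} + 181603 = 181603 + \frac{4 \sqrt{3}}{3}$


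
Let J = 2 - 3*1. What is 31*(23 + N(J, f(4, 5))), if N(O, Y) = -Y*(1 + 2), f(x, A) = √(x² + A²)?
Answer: 713 - 93*√41 ≈ 117.51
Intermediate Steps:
J = -1 (J = 2 - 3 = -1)
f(x, A) = √(A² + x²)
N(O, Y) = -3*Y (N(O, Y) = -Y*3 = -3*Y)
31*(23 + N(J, f(4, 5))) = 31*(23 - 3*√(5² + 4²)) = 31*(23 - 3*√(25 + 16)) = 31*(23 - 3*√41) = 713 - 93*√41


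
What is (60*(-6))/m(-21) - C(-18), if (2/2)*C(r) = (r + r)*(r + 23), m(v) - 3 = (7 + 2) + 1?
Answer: 1980/13 ≈ 152.31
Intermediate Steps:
m(v) = 13 (m(v) = 3 + ((7 + 2) + 1) = 3 + (9 + 1) = 3 + 10 = 13)
C(r) = 2*r*(23 + r) (C(r) = (r + r)*(r + 23) = (2*r)*(23 + r) = 2*r*(23 + r))
(60*(-6))/m(-21) - C(-18) = (60*(-6))/13 - 2*(-18)*(23 - 18) = -360*1/13 - 2*(-18)*5 = -360/13 - 1*(-180) = -360/13 + 180 = 1980/13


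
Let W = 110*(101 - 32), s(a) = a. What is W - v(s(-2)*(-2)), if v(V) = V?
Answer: 7586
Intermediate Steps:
W = 7590 (W = 110*69 = 7590)
W - v(s(-2)*(-2)) = 7590 - (-2)*(-2) = 7590 - 1*4 = 7590 - 4 = 7586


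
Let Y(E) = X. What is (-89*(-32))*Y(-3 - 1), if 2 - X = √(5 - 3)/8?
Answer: 5696 - 356*√2 ≈ 5192.5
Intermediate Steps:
X = 2 - √2/8 (X = 2 - √(5 - 3)/8 = 2 - √2/8 ≈ 1.8232)
Y(E) = 2 - √2/8
(-89*(-32))*Y(-3 - 1) = (-89*(-32))*(2 - √2/8) = 2848*(2 - √2/8) = 5696 - 356*√2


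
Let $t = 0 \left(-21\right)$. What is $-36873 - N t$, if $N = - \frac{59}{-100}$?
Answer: $-36873$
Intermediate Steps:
$N = \frac{59}{100}$ ($N = \left(-59\right) \left(- \frac{1}{100}\right) = \frac{59}{100} \approx 0.59$)
$t = 0$
$-36873 - N t = -36873 - \frac{59}{100} \cdot 0 = -36873 - 0 = -36873 + 0 = -36873$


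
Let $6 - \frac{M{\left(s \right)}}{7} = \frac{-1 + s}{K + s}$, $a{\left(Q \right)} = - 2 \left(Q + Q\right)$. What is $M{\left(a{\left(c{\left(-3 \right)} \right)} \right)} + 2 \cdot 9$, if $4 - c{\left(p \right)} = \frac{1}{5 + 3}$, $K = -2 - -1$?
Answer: $53$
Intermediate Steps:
$K = -1$ ($K = -2 + 1 = -1$)
$c{\left(p \right)} = \frac{31}{8}$ ($c{\left(p \right)} = 4 - \frac{1}{5 + 3} = 4 - \frac{1}{8} = \frac{31}{8}$)
$a{\left(Q \right)} = - 4 Q$ ($a{\left(Q \right)} = - 2 \cdot 2 Q = - 4 Q$)
$M{\left(s \right)} = 35$ ($M{\left(s \right)} = 42 - 7 \frac{-1 + s}{-1 + s} = 42 - 7 = 35$)
$M{\left(a{\left(c{\left(-3 \right)} \right)} \right)} + 2 \cdot 9 = 35 + 2 \cdot 9 = 35 + 18 = 53$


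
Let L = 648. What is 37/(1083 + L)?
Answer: 37/1731 ≈ 0.021375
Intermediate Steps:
37/(1083 + L) = 37/(1083 + 648) = 37/1731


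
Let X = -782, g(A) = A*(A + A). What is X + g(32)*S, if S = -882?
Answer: -1807118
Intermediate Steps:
g(A) = 2*A² (g(A) = A*(2*A) = 2*A²)
X + g(32)*S = -782 + (2*32²)*(-882) = -782 + (2*1024)*(-882) = -782 + 2048*(-882) = -782 - 1806336 = -1807118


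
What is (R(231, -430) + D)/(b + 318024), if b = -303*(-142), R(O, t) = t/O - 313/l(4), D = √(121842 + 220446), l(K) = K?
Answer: -74023/333610200 + 2*√2377/60175 ≈ 0.0013985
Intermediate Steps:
D = 12*√2377 (D = √342288 = 12*√2377 ≈ 585.05)
R(O, t) = -313/4 + t/O (R(O, t) = t/O - 313/4 = -313/4 + t/O)
b = 43026
(R(231, -430) + D)/(b + 318024) = ((-313/4 - 430/231) + 12*√2377)/(43026 + 318024) = ((-313/4 - 430*1/231) + 12*√2377)/361050 = ((-313/4 - 430/231) + 12*√2377)*(1/361050) = (-74023/924 + 12*√2377)*(1/361050) = -74023/333610200 + 2*√2377/60175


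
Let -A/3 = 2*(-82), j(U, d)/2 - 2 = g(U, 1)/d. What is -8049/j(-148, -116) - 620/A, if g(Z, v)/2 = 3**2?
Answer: -28727368/13161 ≈ -2182.8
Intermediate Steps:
g(Z, v) = 18 (g(Z, v) = 2*3**2 = 2*9 = 18)
j(U, d) = 4 + 36/d (j(U, d) = 4 + 2*(18/d) = 4 + 36/d)
A = 492 (A = -6*(-82) = -3*(-164) = 492)
-8049/j(-148, -116) - 620/A = -8049/(4 + 36/(-116)) - 620/492 = -8049/(4 + 36*(-1/116)) - 620*1/492 = -8049/(4 - 9/29) - 155/123 = -8049/107/29 - 155/123 = -8049*29/107 - 155/123 = -233421/107 - 155/123 = -28727368/13161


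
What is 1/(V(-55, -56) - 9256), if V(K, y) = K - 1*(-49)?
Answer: -1/9262 ≈ -0.00010797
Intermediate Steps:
V(K, y) = 49 + K (V(K, y) = K + 49 = 49 + K)
1/(V(-55, -56) - 9256) = 1/((49 - 55) - 9256) = 1/(-6 - 9256) = 1/(-9262) = -1/9262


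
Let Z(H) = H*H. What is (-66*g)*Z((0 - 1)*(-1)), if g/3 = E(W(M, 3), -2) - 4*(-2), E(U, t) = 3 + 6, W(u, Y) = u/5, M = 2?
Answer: -3366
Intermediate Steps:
W(u, Y) = u/5 (W(u, Y) = u*(⅕) = u/5)
E(U, t) = 9
g = 51 (g = 3*(9 - 4*(-2)) = 3*(9 + 8) = 3*17 = 51)
Z(H) = H²
(-66*g)*Z((0 - 1)*(-1)) = (-66*51)*((0 - 1)*(-1))² = -3366*(-1*(-1))² = -3366*1² = -3366*1 = -3366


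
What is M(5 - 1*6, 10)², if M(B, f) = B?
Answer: 1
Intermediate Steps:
M(5 - 1*6, 10)² = (5 - 1*6)² = (5 - 6)² = (-1)² = 1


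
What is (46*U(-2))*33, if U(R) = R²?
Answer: 6072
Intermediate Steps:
(46*U(-2))*33 = (46*(-2)²)*33 = (46*4)*33 = 184*33 = 6072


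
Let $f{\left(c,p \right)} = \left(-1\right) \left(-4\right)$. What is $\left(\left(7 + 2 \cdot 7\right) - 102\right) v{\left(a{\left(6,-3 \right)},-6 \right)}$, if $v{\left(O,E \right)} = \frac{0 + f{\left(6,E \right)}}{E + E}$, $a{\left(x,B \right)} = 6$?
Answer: $27$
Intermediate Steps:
$f{\left(c,p \right)} = 4$
$v{\left(O,E \right)} = \frac{2}{E}$ ($v{\left(O,E \right)} = \frac{0 + 4}{E + E} = \frac{4}{2 E} = 4 \frac{1}{2 E} = \frac{2}{E}$)
$\left(\left(7 + 2 \cdot 7\right) - 102\right) v{\left(a{\left(6,-3 \right)},-6 \right)} = \left(\left(7 + 2 \cdot 7\right) - 102\right) \frac{2}{-6} = \left(\left(7 + 14\right) - 102\right) 2 \left(- \frac{1}{6}\right) = \left(21 - 102\right) \left(- \frac{1}{3}\right) = \left(-81\right) \left(- \frac{1}{3}\right) = 27$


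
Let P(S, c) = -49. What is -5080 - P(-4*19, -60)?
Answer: -5031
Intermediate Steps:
-5080 - P(-4*19, -60) = -5080 - 1*(-49) = -5080 + 49 = -5031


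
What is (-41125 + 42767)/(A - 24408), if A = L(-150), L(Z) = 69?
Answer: -1642/24339 ≈ -0.067464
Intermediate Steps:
A = 69
(-41125 + 42767)/(A - 24408) = (-41125 + 42767)/(69 - 24408) = 1642/(-24339) = 1642*(-1/24339) = -1642/24339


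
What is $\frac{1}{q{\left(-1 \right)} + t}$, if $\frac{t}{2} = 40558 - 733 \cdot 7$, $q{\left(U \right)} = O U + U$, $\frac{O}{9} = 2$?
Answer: $\frac{1}{70835} \approx 1.4117 \cdot 10^{-5}$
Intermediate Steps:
$O = 18$ ($O = 9 \cdot 2 = 18$)
$q{\left(U \right)} = 19 U$ ($q{\left(U \right)} = 18 U + U = 19 U$)
$t = 70854$ ($t = 2 \left(40558 - 733 \cdot 7\right) = 2 \left(40558 - 5131\right) = 2 \cdot 35427 = 70854$)
$\frac{1}{q{\left(-1 \right)} + t} = \frac{1}{19 \left(-1\right) + 70854} = \frac{1}{-19 + 70854} = \frac{1}{70835}$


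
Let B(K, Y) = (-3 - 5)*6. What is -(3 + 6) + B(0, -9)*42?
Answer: -2025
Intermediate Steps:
B(K, Y) = -48 (B(K, Y) = -8*6 = -48)
-(3 + 6) + B(0, -9)*42 = -(3 + 6) - 48*42 = -1*9 - 2016 = -9 - 2016 = -2025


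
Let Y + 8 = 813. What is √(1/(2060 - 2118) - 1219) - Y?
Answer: -805 + I*√4100774/58 ≈ -805.0 + 34.914*I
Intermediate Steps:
Y = 805 (Y = -8 + 813 = 805)
√(1/(2060 - 2118) - 1219) - Y = √(1/(2060 - 2118) - 1219) - 1*805 = √(1/(-58) - 1219) - 805 = √(-1/58 - 1219) - 805 = √(-70703/58) - 805 = I*√4100774/58 - 805 = -805 + I*√4100774/58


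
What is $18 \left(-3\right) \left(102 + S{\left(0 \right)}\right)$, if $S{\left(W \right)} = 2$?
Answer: $-5616$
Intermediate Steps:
$18 \left(-3\right) \left(102 + S{\left(0 \right)}\right) = 18 \left(-3\right) \left(102 + 2\right) = \left(-54\right) 104 = -5616$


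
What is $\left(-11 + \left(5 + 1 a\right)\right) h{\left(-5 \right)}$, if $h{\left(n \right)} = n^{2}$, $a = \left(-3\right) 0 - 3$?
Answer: $-225$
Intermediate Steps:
$a = -3$ ($a = 0 - 3 = -3$)
$\left(-11 + \left(5 + 1 a\right)\right) h{\left(-5 \right)} = \left(-11 + \left(5 + 1 \left(-3\right)\right)\right) \left(-5\right)^{2} = \left(-11 + \left(5 - 3\right)\right) 25 = \left(-11 + 2\right) 25 = \left(-9\right) 25 = -225$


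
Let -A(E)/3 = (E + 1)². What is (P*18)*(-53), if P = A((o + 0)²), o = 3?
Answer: 286200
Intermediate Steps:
A(E) = -3*(1 + E)² (A(E) = -3*(E + 1)² = -3*(1 + E)²)
P = -300 (P = -3*(1 + (3 + 0)²)² = -3*(1 + 3²)² = -3*(1 + 9)² = -3*10² = -3*100 = -300)
(P*18)*(-53) = -300*18*(-53) = -5400*(-53) = 286200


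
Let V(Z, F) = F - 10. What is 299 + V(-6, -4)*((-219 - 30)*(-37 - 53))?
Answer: -313441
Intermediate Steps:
V(Z, F) = -10 + F
299 + V(-6, -4)*((-219 - 30)*(-37 - 53)) = 299 + (-10 - 4)*((-219 - 30)*(-37 - 53)) = 299 - (-3486)*(-90) = 299 - 14*22410 = 299 - 313740 = -313441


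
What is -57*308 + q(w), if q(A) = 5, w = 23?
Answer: -17551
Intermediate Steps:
-57*308 + q(w) = -57*308 + 5 = -17556 + 5 = -17551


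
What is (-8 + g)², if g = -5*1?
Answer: 169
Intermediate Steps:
g = -5
(-8 + g)² = (-8 - 5)² = (-13)² = 169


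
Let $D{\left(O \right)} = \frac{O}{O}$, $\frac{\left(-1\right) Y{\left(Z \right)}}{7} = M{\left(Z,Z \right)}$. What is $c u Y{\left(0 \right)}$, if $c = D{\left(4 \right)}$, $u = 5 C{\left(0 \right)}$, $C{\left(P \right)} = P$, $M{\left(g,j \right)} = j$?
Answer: $0$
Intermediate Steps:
$Y{\left(Z \right)} = - 7 Z$
$u = 0$ ($u = 5 \cdot 0 = 0$)
$D{\left(O \right)} = 1$
$c = 1$
$c u Y{\left(0 \right)} = 1 \cdot 0 \left(\left(-7\right) 0\right) = 0 \cdot 0 = 0$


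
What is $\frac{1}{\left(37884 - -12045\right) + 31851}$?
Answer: $\frac{1}{81780} \approx 1.2228 \cdot 10^{-5}$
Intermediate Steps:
$\frac{1}{\left(37884 - -12045\right) + 31851} = \frac{1}{\left(37884 + 12045\right) + 31851} = \frac{1}{49929 + 31851} = \frac{1}{81780}$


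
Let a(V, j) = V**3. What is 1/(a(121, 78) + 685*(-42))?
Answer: 1/1742791 ≈ 5.7379e-7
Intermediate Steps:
1/(a(121, 78) + 685*(-42)) = 1/(121**3 + 685*(-42)) = 1/(1771561 - 28770) = 1/1742791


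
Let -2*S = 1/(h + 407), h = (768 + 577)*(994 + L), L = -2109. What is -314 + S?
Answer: -941540303/2998536 ≈ -314.00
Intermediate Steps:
h = -1499675 (h = (768 + 577)*(994 - 2109) = 1345*(-1115) = -1499675)
S = 1/2998536 (S = -1/(2*(-1499675 + 407)) = -½/(-1499268) = -½*(-1/1499268) = 1/2998536 ≈ 3.3350e-7)
-314 + S = -314 + 1/2998536 = -941540303/2998536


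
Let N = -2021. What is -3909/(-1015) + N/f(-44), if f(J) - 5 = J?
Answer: 2203766/39585 ≈ 55.672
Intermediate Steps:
f(J) = 5 + J
-3909/(-1015) + N/f(-44) = -3909/(-1015) - 2021/(5 - 44) = -3909*(-1/1015) - 2021/(-39) = 3909/1015 - 2021*(-1/39) = 3909/1015 + 2021/39 = 2203766/39585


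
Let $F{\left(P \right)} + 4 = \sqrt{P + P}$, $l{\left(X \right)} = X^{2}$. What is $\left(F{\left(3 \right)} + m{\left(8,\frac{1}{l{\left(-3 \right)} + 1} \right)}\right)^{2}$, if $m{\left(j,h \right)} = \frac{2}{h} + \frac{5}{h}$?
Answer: $\left(66 + \sqrt{6}\right)^{2} \approx 4685.3$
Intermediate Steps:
$F{\left(P \right)} = -4 + \sqrt{2} \sqrt{P}$ ($F{\left(P \right)} = -4 + \sqrt{P + P} = -4 + \sqrt{2 P} = -4 + \sqrt{2} \sqrt{P}$)
$m{\left(j,h \right)} = \frac{7}{h}$
$\left(F{\left(3 \right)} + m{\left(8,\frac{1}{l{\left(-3 \right)} + 1} \right)}\right)^{2} = \left(\left(-4 + \sqrt{2} \sqrt{3}\right) + \frac{7}{\frac{1}{\left(-3\right)^{2} + 1}}\right)^{2} = \left(\left(-4 + \sqrt{6}\right) + \frac{7}{\frac{1}{9 + 1}}\right)^{2} = \left(\left(-4 + \sqrt{6}\right) + \frac{7}{\frac{1}{10}}\right)^{2} = \left(\left(-4 + \sqrt{6}\right) + 7 \frac{1}{\frac{1}{10}}\right)^{2} = \left(\left(-4 + \sqrt{6}\right) + 7 \cdot 10\right)^{2} = \left(\left(-4 + \sqrt{6}\right) + 70\right)^{2} = \left(66 + \sqrt{6}\right)^{2}$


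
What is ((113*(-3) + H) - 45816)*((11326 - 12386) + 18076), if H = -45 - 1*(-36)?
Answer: -785526624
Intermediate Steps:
H = -9 (H = -45 + 36 = -9)
((113*(-3) + H) - 45816)*((11326 - 12386) + 18076) = ((113*(-3) - 9) - 45816)*((11326 - 12386) + 18076) = ((-339 - 9) - 45816)*(-1060 + 18076) = (-348 - 45816)*17016 = -46164*17016 = -785526624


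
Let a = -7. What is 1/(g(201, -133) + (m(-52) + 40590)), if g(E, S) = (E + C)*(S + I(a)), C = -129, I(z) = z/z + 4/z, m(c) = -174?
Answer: 7/216096 ≈ 3.2393e-5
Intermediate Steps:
I(z) = 1 + 4/z
g(E, S) = (-129 + E)*(3/7 + S) (g(E, S) = (E - 129)*(S + (4 - 7)/(-7)) = (-129 + E)*(S - ⅐*(-3)) = (-129 + E)*(S + 3/7) = (-129 + E)*(3/7 + S))
1/(g(201, -133) + (m(-52) + 40590)) = 1/((-387/7 - 129*(-133) + (3/7)*201 + 201*(-133)) + (-174 + 40590)) = 1/((-387/7 + 17157 + 603/7 - 26733) + 40416) = 1/(-66816/7 + 40416) = 1/(216096/7) = 7/216096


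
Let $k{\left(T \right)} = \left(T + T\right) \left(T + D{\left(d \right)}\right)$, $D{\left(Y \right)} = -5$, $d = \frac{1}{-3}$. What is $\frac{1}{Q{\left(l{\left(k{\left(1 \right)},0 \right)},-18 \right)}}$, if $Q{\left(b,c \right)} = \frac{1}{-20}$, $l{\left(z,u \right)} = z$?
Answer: $-20$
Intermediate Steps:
$d = - \frac{1}{3} \approx -0.33333$
$k{\left(T \right)} = 2 T \left(-5 + T\right)$ ($k{\left(T \right)} = \left(T + T\right) \left(T - 5\right) = 2 T \left(-5 + T\right)$)
$Q{\left(b,c \right)} = - \frac{1}{20}$
$\frac{1}{Q{\left(l{\left(k{\left(1 \right)},0 \right)},-18 \right)}} = \frac{1}{- \frac{1}{20}} = -20$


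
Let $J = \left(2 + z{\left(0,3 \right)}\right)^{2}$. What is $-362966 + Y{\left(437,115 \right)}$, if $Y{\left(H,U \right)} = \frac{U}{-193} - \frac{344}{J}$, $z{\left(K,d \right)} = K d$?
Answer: $- \frac{70069151}{193} \approx -3.6305 \cdot 10^{5}$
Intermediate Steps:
$J = 4$ ($J = \left(2 + 0 \cdot 3\right)^{2} = \left(2 + 0\right)^{2} = 2^{2} = 4$)
$Y{\left(H,U \right)} = -86 - \frac{U}{193}$ ($Y{\left(H,U \right)} = \frac{U}{-193} - \frac{344}{4} = U \left(- \frac{1}{193}\right) - 86 = - \frac{U}{193} - 86 = -86 - \frac{U}{193}$)
$-362966 + Y{\left(437,115 \right)} = -362966 - \frac{16713}{193} = - \frac{70069151}{193}$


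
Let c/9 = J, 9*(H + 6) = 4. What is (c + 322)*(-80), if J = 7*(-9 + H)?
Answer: 47600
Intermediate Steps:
H = -50/9 (H = -6 + (⅑)*4 = -6 + 4/9 = -50/9 ≈ -5.5556)
J = -917/9 (J = 7*(-9 - 50/9) = 7*(-131/9) = -917/9 ≈ -101.89)
c = -917 (c = 9*(-917/9) = -917)
(c + 322)*(-80) = (-917 + 322)*(-80) = -595*(-80) = 47600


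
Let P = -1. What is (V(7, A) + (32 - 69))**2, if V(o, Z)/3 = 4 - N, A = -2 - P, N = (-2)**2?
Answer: 1369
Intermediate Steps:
N = 4
A = -1 (A = -2 - 1*(-1) = -2 + 1 = -1)
V(o, Z) = 0 (V(o, Z) = 3*(4 - 1*4) = 3*(4 - 4) = 3*0 = 0)
(V(7, A) + (32 - 69))**2 = (0 + (32 - 69))**2 = (0 - 37)**2 = (-37)**2 = 1369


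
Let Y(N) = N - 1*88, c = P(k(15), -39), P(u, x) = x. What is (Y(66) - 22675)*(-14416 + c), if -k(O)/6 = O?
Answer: 328085135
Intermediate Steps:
k(O) = -6*O
c = -39
Y(N) = -88 + N (Y(N) = N - 88 = -88 + N)
(Y(66) - 22675)*(-14416 + c) = ((-88 + 66) - 22675)*(-14416 - 39) = (-22 - 22675)*(-14455) = -22697*(-14455) = 328085135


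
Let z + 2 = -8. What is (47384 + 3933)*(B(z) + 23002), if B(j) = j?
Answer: 1179880464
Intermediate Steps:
z = -10 (z = -2 - 8 = -10)
(47384 + 3933)*(B(z) + 23002) = (47384 + 3933)*(-10 + 23002) = 51317*22992 = 1179880464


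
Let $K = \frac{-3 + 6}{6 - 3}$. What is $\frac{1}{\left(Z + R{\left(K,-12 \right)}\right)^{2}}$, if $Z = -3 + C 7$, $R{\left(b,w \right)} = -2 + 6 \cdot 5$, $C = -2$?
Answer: $\frac{1}{121} \approx 0.0082645$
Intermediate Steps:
$K = 1$ ($K = \frac{3}{3} = 3 \cdot \frac{1}{3} = 1$)
$R{\left(b,w \right)} = 28$ ($R{\left(b,w \right)} = -2 + 30 = 28$)
$Z = -17$ ($Z = -3 - 14 = -17$)
$\frac{1}{\left(Z + R{\left(K,-12 \right)}\right)^{2}} = \frac{1}{\left(-17 + 28\right)^{2}} = \frac{1}{11^{2}} = \frac{1}{121}$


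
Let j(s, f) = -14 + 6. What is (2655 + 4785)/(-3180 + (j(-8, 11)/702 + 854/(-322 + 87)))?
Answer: -306844200/131301497 ≈ -2.3369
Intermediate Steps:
j(s, f) = -8
(2655 + 4785)/(-3180 + (j(-8, 11)/702 + 854/(-322 + 87))) = (2655 + 4785)/(-3180 + (-8/702 + 854/(-322 + 87))) = 7440/(-3180 + (-8*1/702 + 854/(-235))) = 7440/(-3180 + (-4/351 + 854*(-1/235))) = 7440/(-3180 + (-4/351 - 854/235)) = 7440/(-3180 - 300694/82485) = 7440/(-262602994/82485) = 7440*(-82485/262602994) = -306844200/131301497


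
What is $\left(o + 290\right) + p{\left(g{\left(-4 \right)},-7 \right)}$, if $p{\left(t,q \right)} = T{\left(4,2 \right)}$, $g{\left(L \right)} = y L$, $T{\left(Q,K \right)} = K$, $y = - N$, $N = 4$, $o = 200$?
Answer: $492$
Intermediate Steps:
$y = -4$ ($y = \left(-1\right) 4 = -4$)
$g{\left(L \right)} = - 4 L$
$p{\left(t,q \right)} = 2$
$\left(o + 290\right) + p{\left(g{\left(-4 \right)},-7 \right)} = \left(200 + 290\right) + 2 = 490 + 2 = 492$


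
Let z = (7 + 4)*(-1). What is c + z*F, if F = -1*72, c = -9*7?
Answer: 729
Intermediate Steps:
c = -63
z = -11 (z = 11*(-1) = -11)
F = -72
c + z*F = -63 - 11*(-72) = -63 + 792 = 729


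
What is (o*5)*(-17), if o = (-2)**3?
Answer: 680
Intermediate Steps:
o = -8
(o*5)*(-17) = -8*5*(-17) = -40*(-17) = 680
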